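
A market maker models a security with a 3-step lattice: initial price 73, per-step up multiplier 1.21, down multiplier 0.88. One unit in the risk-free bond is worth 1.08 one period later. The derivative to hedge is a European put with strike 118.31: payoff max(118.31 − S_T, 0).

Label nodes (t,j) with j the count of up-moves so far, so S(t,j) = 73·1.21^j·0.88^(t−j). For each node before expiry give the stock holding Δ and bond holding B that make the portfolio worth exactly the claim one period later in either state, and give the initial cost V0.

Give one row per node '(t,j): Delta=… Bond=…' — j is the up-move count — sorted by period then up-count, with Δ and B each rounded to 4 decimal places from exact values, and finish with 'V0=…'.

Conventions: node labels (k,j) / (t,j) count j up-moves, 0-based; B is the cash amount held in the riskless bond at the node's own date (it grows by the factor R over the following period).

Since d<R<u, set p* = (R−d)/(u−d) = 0.6061; price each node as the discounted p*-expectation of its children.
Terminal payoffs: V(3,0)=68.5625, V(3,1)=49.9072, V(3,2)=24.2562, V(3,3)=0.0000
Node (2,0) S=56.5312: V=(p*·49.9072+(1−p*)·68.5625)/1.08=53.0151; Δ=(49.9072−68.5625)/(68.4028−49.7475)=-1.0000; B=V−Δ·S=109.5463
Node (2,1) S=77.7304: V=(p*·24.2562+(1−p*)·49.9072)/1.08=31.8159; Δ=(24.2562−49.9072)/(94.0538−68.4028)=-1.0000; B=V−Δ·S=109.5463
Node (2,2) S=106.8793: V=(p*·0.0000+(1−p*)·24.2562)/1.08=8.8477; Δ=(0.0000−24.2562)/(129.3240−94.0538)=-0.6877; B=V−Δ·S=82.3514
Node (1,0) S=64.2400: V=(p*·31.8159+(1−p*)·53.0151)/1.08=37.1918; Δ=(31.8159−53.0151)/(77.7304−56.5312)=-1.0000; B=V−Δ·S=101.4318
Node (1,1) S=88.3300: V=(p*·8.8477+(1−p*)·31.8159)/1.08=16.5701; Δ=(8.8477−31.8159)/(106.8793−77.7304)=-0.7880; B=V−Δ·S=86.1708
Node (0,0) S=73.0000: V=(p*·16.5701+(1−p*)·37.1918)/1.08=22.8646; Δ=(16.5701−37.1918)/(88.3300−64.2400)=-0.8560; B=V−Δ·S=85.3544
Verification: the root portfolio costs Δ(0,0)·S0 + B(0,0) = 22.8646, matching V0.

(0,0): Delta=-0.8560 Bond=85.3544
(1,0): Delta=-1.0000 Bond=101.4318
(1,1): Delta=-0.7880 Bond=86.1708
(2,0): Delta=-1.0000 Bond=109.5463
(2,1): Delta=-1.0000 Bond=109.5463
(2,2): Delta=-0.6877 Bond=82.3514
V0=22.8646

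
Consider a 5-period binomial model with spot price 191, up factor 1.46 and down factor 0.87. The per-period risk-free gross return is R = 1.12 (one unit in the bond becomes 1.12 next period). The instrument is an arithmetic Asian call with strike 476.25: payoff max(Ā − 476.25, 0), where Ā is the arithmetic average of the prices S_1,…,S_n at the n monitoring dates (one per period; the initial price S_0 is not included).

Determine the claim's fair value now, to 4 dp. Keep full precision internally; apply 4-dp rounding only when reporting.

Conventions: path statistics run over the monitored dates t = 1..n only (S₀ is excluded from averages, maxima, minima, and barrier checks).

Risk-neutral up-probability p* = (R−d)/(u−d) = (1.12−0.87)/(1.46−0.87) = 0.4237; the claim prices as the p*-weighted sum of path payoffs discounted by R^5.
Enumerate all 2^5 = 32 price paths (U = up ×1.46, D = down ×0.87); each path with k up-moves has probability p*^k·(1−p*)^(5−k).
DDDDD: Ā=128.2268, payoff=0.0000, prob=0.063553
UDDDD: Ā=215.1851, payoff=0.0000, prob=0.046730
DUDDD: Ā=192.6471, payoff=0.0000, prob=0.046730
UUDDD: Ā=323.2929, payoff=0.0000, prob=0.034360
DDUDD: Ā=173.0391, payoff=0.0000, prob=0.046730
UDUDD: Ā=290.3874, payoff=0.0000, prob=0.034360
DUUDD: Ā=267.8494, payoff=0.0000, prob=0.034360
UUUDD: Ā=449.4944, payoff=0.0000, prob=0.025265
DDDUD: Ā=155.9801, payoff=0.0000, prob=0.046730
UDDUD: Ā=261.7597, payoff=0.0000, prob=0.034360
DUDUD: Ā=239.2217, payoff=0.0000, prob=0.034360
UUDUD: Ā=401.4524, payoff=0.0000, prob=0.025265
DDUUD: Ā=219.6136, payoff=0.0000, prob=0.034360
UDUUD: Ā=368.5470, payoff=0.0000, prob=0.025265
DUUUD: Ā=346.0090, payoff=0.0000, prob=0.025265
UUUUD: Ā=580.6587, payoff=104.4087, prob=0.018577
DDDDU: Ā=141.1387, payoff=0.0000, prob=0.046730
UDDDU: Ā=236.8535, payoff=0.0000, prob=0.034360
DUDDU: Ā=214.3155, payoff=0.0000, prob=0.034360
UUDDU: Ā=359.6559, payoff=0.0000, prob=0.025265
DDUDU: Ā=194.7074, payoff=0.0000, prob=0.034360
UDUDU: Ā=326.7504, payoff=0.0000, prob=0.025265
DUUDU: Ā=304.2124, payoff=0.0000, prob=0.025265
UUUDU: Ā=510.5174, payoff=34.2674, prob=0.018577
DDDUU: Ā=177.6484, payoff=0.0000, prob=0.034360
UDDUU: Ā=298.1226, payoff=0.0000, prob=0.025265
DUDUU: Ā=275.5846, payoff=0.0000, prob=0.025265
UUDUU: Ā=462.4754, payoff=0.0000, prob=0.018577
DDUUU: Ā=255.9766, payoff=0.0000, prob=0.025265
UDUUU: Ā=429.5699, payoff=0.0000, prob=0.018577
DUUUU: Ā=407.0319, payoff=0.0000, prob=0.018577
UUUUU: Ā=683.0650, payoff=206.8150, prob=0.013660
Price = Σ prob·payoff / R^5 = 5.401229 / 1.762342 = 3.0648

price = 3.0648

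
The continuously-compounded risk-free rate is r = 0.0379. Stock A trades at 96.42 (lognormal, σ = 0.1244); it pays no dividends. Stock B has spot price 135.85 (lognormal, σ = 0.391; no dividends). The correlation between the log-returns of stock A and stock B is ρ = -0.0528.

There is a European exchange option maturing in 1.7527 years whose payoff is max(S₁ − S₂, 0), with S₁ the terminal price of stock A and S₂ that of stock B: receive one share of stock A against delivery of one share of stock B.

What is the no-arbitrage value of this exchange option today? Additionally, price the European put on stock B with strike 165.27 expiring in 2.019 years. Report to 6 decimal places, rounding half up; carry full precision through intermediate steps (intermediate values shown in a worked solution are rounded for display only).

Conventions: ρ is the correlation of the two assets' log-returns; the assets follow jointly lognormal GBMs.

σ_eff = √(σ₁² + σ₂² − 2ρσ₁σ₂) = √(0.1244² + 0.391² − 2·-0.0528·0.1244·0.391) = 0.416525
d₁ = (ln(S₁/S₂) + (q₂ − q₁ + σ_eff²/2)T) / (σ_eff√T) = (ln(96.42/135.85) + (0.0 − 0.0 + 0.086746)·1.7527) / 0.551435 = -0.346001
d₂ = d₁ − σ_eff√T = -0.346001 − 0.551435 = -0.897436
N(d₁) = 0.364671,  N(d₂) = 0.184743
V = S₁·e^{−q₁T}·N(d₁) − S₂·e^{−q₂T}·N(d₂) = 35.161567 − 25.097340 = 10.064227
[vanilla: stock B put K=165.27]
σ√T = 0.391·√2.019 = 0.555578
d₁ = (ln(S/K) + (r+σ²/2)T) / (σ√T) = (ln(135.85/165.27) + (0.0379+0.391²/2)·2.019) / 0.555578 = (-0.196029 + 0.230853) / 0.555578 = 0.062681
d₂ = d₁ − σ√T = 0.062681 − 0.555578 = -0.492897
e^{−rT} = 0.926334
N(−d₁) = 0.475010,  N(−d₂) = 0.688957
price = K·e^{−rT}·N(−d₂) − S·N(−d₁) = 105.476084 − 64.530132 = 40.945953

exchange price = 10.064227
price(stock B put K=165.27) = 40.945953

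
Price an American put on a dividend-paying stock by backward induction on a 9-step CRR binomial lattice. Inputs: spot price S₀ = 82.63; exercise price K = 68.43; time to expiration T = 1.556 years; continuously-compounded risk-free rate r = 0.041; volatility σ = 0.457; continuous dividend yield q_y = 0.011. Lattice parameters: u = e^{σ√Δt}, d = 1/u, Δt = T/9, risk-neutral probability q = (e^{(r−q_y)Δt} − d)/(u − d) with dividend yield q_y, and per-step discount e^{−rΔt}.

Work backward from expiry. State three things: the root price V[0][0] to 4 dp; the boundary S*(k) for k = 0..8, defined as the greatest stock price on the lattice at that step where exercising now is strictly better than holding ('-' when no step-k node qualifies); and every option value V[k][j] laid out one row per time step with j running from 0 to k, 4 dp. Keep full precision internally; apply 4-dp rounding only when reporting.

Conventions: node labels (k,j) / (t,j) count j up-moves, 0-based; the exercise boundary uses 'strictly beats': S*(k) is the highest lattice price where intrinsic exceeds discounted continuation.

price = 9.0756
boundary = - - - - 38.6402 31.9532 38.6402 46.7265 56.5052
tree:
9.0756
12.7881 4.9640
17.5309 7.5534 2.0752
23.2774 11.2197 3.4715 0.5083
29.7898 16.1769 5.7156 0.9554 0.0042
36.4768 22.4732 9.2157 1.7959 0.0079 0.0000
42.0066 29.7898 14.4398 3.3755 0.0148 0.0000 0.0000
46.5793 36.4768 21.7035 6.3445 0.0280 0.0000 0.0000 0.0000
50.3608 42.0066 29.7898 11.9248 0.0529 0.0000 0.0000 0.0000 0.0000
53.4878 46.5793 36.4768 21.7035 0.0997 0.0000 0.0000 0.0000 0.0000 0.0000

params: Δt=0.17289 u=1.20927 d=0.82694 q=0.46624 e^(-rΔt)=0.99294
t_9 payoffs: 53.4878 46.5793 36.4768 21.7035 0.0997 0.0000 0.0000 0.0000 0.0000 0.0000
t_8: node(8,0) S=18.0692 payoff=50.3608 vs cont=49.9117 → 50.3608 [stop]  node(8,1) S=26.4234 payoff=42.0066 vs cont=41.5734 → 42.0066 [stop]  node(8,2) S=38.6402 payoff=29.7898 vs cont=29.3799 → 29.7898 [stop]  node(8,3) S=56.5052 payoff=11.9248 vs cont=11.5488 → 11.9248 [stop]  node(8,4) S=82.6300 payoff=0.0000 vs cont=0.0529 → 0.0529 [wait]  node(8,5) S=120.8335 payoff=0.0000 vs cont=0.0000 → 0.0000 [wait]  node(8,6) S=176.7000 payoff=0.0000 vs cont=0.0000 → 0.0000 [wait]  node(8,7) S=258.3962 payoff=0.0000 vs cont=0.0000 → 0.0000 [wait]  node(8,8) S=377.8640 payoff=0.0000 vs cont=0.0000 → 0.0000 [wait]  ⇒ S*(8)=56.5052
t_7: node(7,0) S=21.8507 payoff=46.5793 vs cont=46.1375 → 46.5793 [stop]  node(7,1) S=31.9532 payoff=36.4768 vs cont=36.0542 → 36.4768 [stop]  node(7,2) S=46.7265 payoff=21.7035 vs cont=21.3089 → 21.7035 [stop]  node(7,3) S=68.3303 payoff=0.0997 vs cont=6.3445 → 6.3445 [wait]  node(7,4) S=99.9223 payoff=0.0000 vs cont=0.0280 → 0.0280 [wait]  node(7,5) S=146.1208 payoff=0.0000 vs cont=0.0000 → 0.0000 [wait]  node(7,6) S=213.6788 payoff=0.0000 vs cont=0.0000 → 0.0000 [wait]  node(7,7) S=312.4718 payoff=0.0000 vs cont=0.0000 → 0.0000 [wait]  ⇒ S*(7)=46.7265
t_6: node(6,0) S=26.4234 payoff=42.0066 vs cont=41.5734 → 42.0066 [stop]  node(6,1) S=38.6402 payoff=29.7898 vs cont=29.3799 → 29.7898 [stop]  node(6,2) S=56.5052 payoff=11.9248 vs cont=14.4398 → 14.4398 [wait]  node(6,3) S=82.6300 payoff=0.0000 vs cont=3.3755 → 3.3755 [wait]  node(6,4) S=120.8335 payoff=0.0000 vs cont=0.0148 → 0.0148 [wait]  node(6,5) S=176.7000 payoff=0.0000 vs cont=0.0000 → 0.0000 [wait]  node(6,6) S=258.3962 payoff=0.0000 vs cont=0.0000 → 0.0000 [wait]  ⇒ S*(6)=38.6402
t_5: node(5,0) S=31.9532 payoff=36.4768 vs cont=36.0542 → 36.4768 [stop]  node(5,1) S=46.7265 payoff=21.7035 vs cont=22.4732 → 22.4732 [wait]  node(5,2) S=68.3303 payoff=0.0997 vs cont=9.2157 → 9.2157 [wait]  node(5,3) S=99.9223 payoff=0.0000 vs cont=1.7959 → 1.7959 [wait]  node(5,4) S=146.1208 payoff=0.0000 vs cont=0.0079 → 0.0079 [wait]  node(5,5) S=213.6788 payoff=0.0000 vs cont=0.0000 → 0.0000 [wait]  ⇒ S*(5)=31.9532
t_4: node(4,0) S=38.6402 payoff=29.7898 vs cont=29.7363 → 29.7898 [stop]  node(4,1) S=56.5052 payoff=11.9248 vs cont=16.1769 → 16.1769 [wait]  node(4,2) S=82.6300 payoff=0.0000 vs cont=5.7156 → 5.7156 [wait]  node(4,3) S=120.8335 payoff=0.0000 vs cont=0.9554 → 0.9554 [wait]  node(4,4) S=176.7000 payoff=0.0000 vs cont=0.0042 → 0.0042 [wait]  ⇒ S*(4)=38.6402
t_3: node(3,0) S=46.7265 payoff=21.7035 vs cont=23.2774 → 23.2774 [wait]  node(3,1) S=68.3303 payoff=0.0997 vs cont=11.2197 → 11.2197 [wait]  node(3,2) S=99.9223 payoff=0.0000 vs cont=3.4715 → 3.4715 [wait]  node(3,3) S=146.1208 payoff=0.0000 vs cont=0.5083 → 0.5083 [wait]  ⇒ S*(3)=-
t_2: node(2,0) S=56.5052 payoff=11.9248 vs cont=17.5309 → 17.5309 [wait]  node(2,1) S=82.6300 payoff=0.0000 vs cont=7.5534 → 7.5534 [wait]  node(2,2) S=120.8335 payoff=0.0000 vs cont=2.0752 → 2.0752 [wait]  ⇒ S*(2)=-
t_1: node(1,0) S=68.3303 payoff=0.0997 vs cont=12.7881 → 12.7881 [wait]  node(1,1) S=99.9223 payoff=0.0000 vs cont=4.9640 → 4.9640 [wait]  ⇒ S*(1)=-
t_0: node(0,0) S=82.6300 payoff=0.0000 vs cont=9.0756 → 9.0756 [wait]  ⇒ S*(0)=-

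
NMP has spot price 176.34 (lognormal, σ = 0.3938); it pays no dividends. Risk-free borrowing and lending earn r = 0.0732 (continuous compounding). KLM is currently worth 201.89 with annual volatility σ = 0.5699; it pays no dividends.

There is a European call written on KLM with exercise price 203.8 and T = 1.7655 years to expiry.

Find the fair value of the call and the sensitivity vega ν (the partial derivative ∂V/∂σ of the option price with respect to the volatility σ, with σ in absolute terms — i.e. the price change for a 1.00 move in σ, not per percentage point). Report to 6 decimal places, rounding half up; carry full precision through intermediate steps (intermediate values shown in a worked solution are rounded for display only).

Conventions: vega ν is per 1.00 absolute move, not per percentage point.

σ√T = 0.5699·√1.7655 = 0.757238
d₁ = (ln(S/K) + (r+σ²/2)T) / (σ√T) = (ln(201.89/203.8) + (0.0732+0.5699²/2)·1.7655) / 0.757238 = (-0.009416 + 0.415939) / 0.757238 = 0.536850
d₂ = d₁ − σ√T = 0.536850 − 0.757238 = -0.220388
e^{−rT} = 0.878768
N(d₁) = 0.704314,  N(d₂) = 0.412784
Call price V = S·N(d₁) − K·e^{−rT}·N(d₂) = 142.194030 − 73.926747 = 68.267284
φ(d₁) = (1/√(2π))·e^{−d₁²/2} = 0.345403
ν = S·φ(d₁)·√T = 92.656349

price = 68.267284
ν = 92.656349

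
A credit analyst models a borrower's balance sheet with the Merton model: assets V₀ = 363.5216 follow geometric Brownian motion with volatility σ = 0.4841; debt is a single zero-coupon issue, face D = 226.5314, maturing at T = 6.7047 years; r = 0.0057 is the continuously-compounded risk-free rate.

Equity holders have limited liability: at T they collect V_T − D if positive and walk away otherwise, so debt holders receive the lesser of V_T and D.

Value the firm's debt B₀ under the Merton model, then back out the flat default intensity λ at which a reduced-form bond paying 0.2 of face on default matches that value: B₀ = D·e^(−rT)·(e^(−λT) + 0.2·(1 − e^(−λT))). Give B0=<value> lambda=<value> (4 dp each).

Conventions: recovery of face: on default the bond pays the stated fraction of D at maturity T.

Equity is a call on the firm's assets struck at D = 226.5314:
d₁ = [ln(V₀/D) + (r + σ²/2)T] / (σ√T)
   = [ln(363.5216/226.5314) + (0.0057 + 0.5·0.4841²)·6.7047] / (0.4841·√6.7047)
   = [0.472955 + 0.823849] / 1.253501 = 1.034546
d₂ = d₁ − σ√T = 1.034546 − 1.253501 = -0.218955
N(d₁) = 0.849559,  N(d₂) = 0.413342,  e^(−rT) = 0.962504
E₀ = V₀·N(d₁) − D·e^(−rT)·N(d₂)
   = 363.5216·0.849559 − 226.5314·0.962504·0.413342 = 218.709099
B₀ = V₀ − E₀ = 363.5216 − 218.709099 = 144.812501
e^(−λT) = (B₀·e^(rT)/D − 0.2)/(1 − 0.2) = (144.8125·1.038956/226.5314 − 0.2)/0.8 = 0.58020433
λ = −ln(0.58020433)/6.7047 = 0.081193

B0=144.8125 lambda=0.0812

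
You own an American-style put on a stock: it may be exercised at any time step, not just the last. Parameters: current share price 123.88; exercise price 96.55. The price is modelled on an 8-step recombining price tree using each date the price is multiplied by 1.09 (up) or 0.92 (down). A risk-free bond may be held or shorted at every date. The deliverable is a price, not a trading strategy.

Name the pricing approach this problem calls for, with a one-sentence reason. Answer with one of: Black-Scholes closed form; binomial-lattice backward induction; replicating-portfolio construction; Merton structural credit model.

Key observation: an American put (K = 96.55, S₀ = 123.88) on a 8-date tree has no closed form — the optimal stopping decision is embedded and must be resolved recursively from expiry.

framework: binomial-lattice backward induction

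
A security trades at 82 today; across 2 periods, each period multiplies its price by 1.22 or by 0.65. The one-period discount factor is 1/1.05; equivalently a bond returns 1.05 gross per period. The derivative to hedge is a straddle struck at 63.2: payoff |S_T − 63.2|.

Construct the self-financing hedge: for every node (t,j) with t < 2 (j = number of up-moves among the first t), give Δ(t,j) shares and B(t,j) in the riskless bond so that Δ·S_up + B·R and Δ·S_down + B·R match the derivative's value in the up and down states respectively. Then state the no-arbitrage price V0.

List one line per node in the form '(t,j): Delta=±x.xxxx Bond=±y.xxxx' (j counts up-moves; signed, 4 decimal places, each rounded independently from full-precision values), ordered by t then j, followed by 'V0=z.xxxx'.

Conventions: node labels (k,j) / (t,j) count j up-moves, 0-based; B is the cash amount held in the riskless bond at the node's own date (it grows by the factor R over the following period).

(0,0): Delta=0.6529 Bond=-24.2574
(1,0): Delta=-0.8798 Bond=56.2242
(1,1): Delta=1.0000 Bond=-60.1905
V0=29.2834

Under the risk-neutral measure, an up-move has probability p* = (R−d)/(u−d) = 0.7018 and values discount at R = 1.05.
Expiry values: V(2,0)=28.5550, V(2,1)=1.8260, V(2,2)=58.8488
(1,0): S=53.3000. Δ = (V_up−V_dn)/(S_up−S_dn) = (1.8260−28.5550)/(65.0260−34.6450) = -0.8798. V = [p*·1.8260 + (1−p*)·28.5550]/1.05 = 9.3312. B = V − Δ·S = 56.2242.
(1,1): S=100.0400. Δ = (V_up−V_dn)/(S_up−S_dn) = (58.8488−1.8260)/(122.0488−65.0260) = 1.0000. V = [p*·58.8488 + (1−p*)·1.8260]/1.05 = 39.8495. B = V − Δ·S = -60.1905.
(0,0): S=82.0000. Δ = (V_up−V_dn)/(S_up−S_dn) = (39.8495−9.3312)/(100.0400−53.3000) = 0.6529. V = [p*·39.8495 + (1−p*)·9.3312]/1.05 = 29.2834. B = V − Δ·S = -24.2574.
Verification: the root portfolio costs Δ(0,0)·S0 + B(0,0) = 29.2834, matching V0.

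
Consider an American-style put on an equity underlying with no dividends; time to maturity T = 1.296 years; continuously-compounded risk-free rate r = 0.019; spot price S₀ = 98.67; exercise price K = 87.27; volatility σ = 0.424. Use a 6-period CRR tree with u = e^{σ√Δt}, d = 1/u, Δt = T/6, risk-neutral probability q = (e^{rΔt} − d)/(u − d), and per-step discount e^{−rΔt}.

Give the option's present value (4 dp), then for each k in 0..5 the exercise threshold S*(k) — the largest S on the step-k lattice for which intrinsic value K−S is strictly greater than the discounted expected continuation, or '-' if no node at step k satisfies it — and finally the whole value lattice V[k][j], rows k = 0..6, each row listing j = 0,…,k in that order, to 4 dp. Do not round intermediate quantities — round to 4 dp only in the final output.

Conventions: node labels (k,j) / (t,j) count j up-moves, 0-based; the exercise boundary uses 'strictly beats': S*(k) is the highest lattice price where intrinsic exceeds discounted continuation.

price = 12.1108
boundary = - - - - 44.8602 54.6314
tree:
12.1108
17.5529 5.8626
24.6200 9.4553 1.7186
33.1467 14.8805 3.2031 0.0000
42.4098 22.6232 5.9701 0.0000 0.0000
50.4333 32.6386 11.1272 0.0000 0.0000 0.0000
57.0218 42.4098 20.7391 0.0000 0.0000 0.0000 0.0000

params: Δt=0.21600 u=1.21781 d=0.82114 q=0.46126 e^(-rΔt)=0.99590
t_6 payoffs: 57.0218 42.4098 20.7391 0.0000 0.0000 0.0000 0.0000
t_5: node(5,0) S=36.8367 payoff=50.4333 vs cont=50.0759 → 50.4333 [stop]  node(5,1) S=54.6314 payoff=32.6386 vs cont=32.2812 → 32.6386 [stop]  node(5,2) S=81.0222 payoff=6.2478 vs cont=11.1272 → 11.1272 [wait]  node(5,3) S=120.1617 payoff=0.0000 vs cont=0.0000 → 0.0000 [wait]  node(5,4) S=178.2083 payoff=0.0000 vs cont=0.0000 → 0.0000 [wait]  node(5,5) S=264.2955 payoff=0.0000 vs cont=0.0000 → 0.0000 [wait]  ⇒ S*(5)=54.6314
t_4: node(4,0) S=44.8602 payoff=42.4098 vs cont=42.0524 → 42.4098 [stop]  node(4,1) S=66.5309 payoff=20.7391 vs cont=22.6232 → 22.6232 [wait]  node(4,2) S=98.6700 payoff=0.0000 vs cont=5.9701 → 5.9701 [wait]  node(4,3) S=146.3346 payoff=0.0000 vs cont=0.0000 → 0.0000 [wait]  node(4,4) S=217.0246 payoff=0.0000 vs cont=0.0000 → 0.0000 [wait]  ⇒ S*(4)=44.8602
t_3: node(3,0) S=54.6314 payoff=32.6386 vs cont=33.1467 → 33.1467 [wait]  node(3,1) S=81.0222 payoff=6.2478 vs cont=14.8805 → 14.8805 [wait]  node(3,2) S=120.1617 payoff=0.0000 vs cont=3.2031 → 3.2031 [wait]  node(3,3) S=178.2083 payoff=0.0000 vs cont=0.0000 → 0.0000 [wait]  ⇒ S*(3)=-
t_2: node(2,0) S=66.5309 payoff=20.7391 vs cont=24.6200 → 24.6200 [wait]  node(2,1) S=98.6700 payoff=0.0000 vs cont=9.4553 → 9.4553 [wait]  node(2,2) S=146.3346 payoff=0.0000 vs cont=1.7186 → 1.7186 [wait]  ⇒ S*(2)=-
t_1: node(1,0) S=81.0222 payoff=6.2478 vs cont=17.5529 → 17.5529 [wait]  node(1,1) S=120.1617 payoff=0.0000 vs cont=5.8626 → 5.8626 [wait]  ⇒ S*(1)=-
t_0: node(0,0) S=98.6700 payoff=0.0000 vs cont=12.1108 → 12.1108 [wait]  ⇒ S*(0)=-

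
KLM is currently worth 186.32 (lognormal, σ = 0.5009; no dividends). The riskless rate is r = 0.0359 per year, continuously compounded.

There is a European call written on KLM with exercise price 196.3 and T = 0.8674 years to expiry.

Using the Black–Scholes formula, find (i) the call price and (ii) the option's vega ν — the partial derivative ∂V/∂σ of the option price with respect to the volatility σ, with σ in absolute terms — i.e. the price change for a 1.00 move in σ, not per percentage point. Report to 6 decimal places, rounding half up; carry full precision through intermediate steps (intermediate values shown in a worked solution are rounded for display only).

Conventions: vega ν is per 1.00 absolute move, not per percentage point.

price = 32.783466
ν = 68.012950

σ√T = 0.5009·√0.8674 = 0.466510
d₁ = (ln(S/K) + (r+σ²/2)T) / (σ√T) = (ln(186.32/196.3) + (0.0359+0.5009²/2)·0.8674) / 0.466510 = (-0.052178 + 0.139955) / 0.466510 = 0.188157
d₂ = d₁ − σ√T = 0.188157 − 0.466510 = -0.278353
e^{−rT} = 0.969340
N(d₁) = 0.574623,  N(d₂) = 0.390371
Call price V = S·N(d₁) − K·e^{−rT}·N(d₂) = 107.063763 − 74.280297 = 32.783466
φ(d₁) = (1/√(2π))·e^{−d₁²/2} = 0.391943
ν = S·φ(d₁)·√T = 68.012950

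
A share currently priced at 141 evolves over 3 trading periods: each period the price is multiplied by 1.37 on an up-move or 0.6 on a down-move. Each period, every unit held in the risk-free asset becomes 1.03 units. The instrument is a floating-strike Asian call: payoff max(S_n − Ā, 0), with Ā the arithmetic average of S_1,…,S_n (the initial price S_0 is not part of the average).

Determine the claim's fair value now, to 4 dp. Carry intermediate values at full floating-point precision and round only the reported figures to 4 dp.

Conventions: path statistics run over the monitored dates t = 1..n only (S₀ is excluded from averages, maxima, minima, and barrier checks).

Under the martingale measure an up-move has probability p* = 0.5584; value the claim as the probability-weighted average of per-path payoffs, discounted 3 periods at R = 1.03.
Enumerate all 2^3 = 8 price paths (U = up ×1.37, D = down ×0.6); each path with k up-moves has probability p*^k·(1−p*)^(3−k).
DDD: Ā=55.2720, payoff=0.0000, prob=0.086092
UDD: Ā=126.2044, payoff=0.0000, prob=0.108882
DUD: Ā=90.0144, payoff=0.0000, prob=0.108882
UUD: Ā=205.5329, payoff=0.0000, prob=0.137703
DDU: Ā=68.3004, payoff=1.2408, prob=0.108882
UDU: Ā=155.9526, payoff=2.8332, prob=0.137703
DUU: Ā=119.7626, payoff=39.0232, prob=0.137703
UUU: Ā=273.4579, payoff=89.1029, prob=0.174154
Price = Σ prob·payoff / R^3 = 21.416458 / 1.092727 = 19.5991

price = 19.5991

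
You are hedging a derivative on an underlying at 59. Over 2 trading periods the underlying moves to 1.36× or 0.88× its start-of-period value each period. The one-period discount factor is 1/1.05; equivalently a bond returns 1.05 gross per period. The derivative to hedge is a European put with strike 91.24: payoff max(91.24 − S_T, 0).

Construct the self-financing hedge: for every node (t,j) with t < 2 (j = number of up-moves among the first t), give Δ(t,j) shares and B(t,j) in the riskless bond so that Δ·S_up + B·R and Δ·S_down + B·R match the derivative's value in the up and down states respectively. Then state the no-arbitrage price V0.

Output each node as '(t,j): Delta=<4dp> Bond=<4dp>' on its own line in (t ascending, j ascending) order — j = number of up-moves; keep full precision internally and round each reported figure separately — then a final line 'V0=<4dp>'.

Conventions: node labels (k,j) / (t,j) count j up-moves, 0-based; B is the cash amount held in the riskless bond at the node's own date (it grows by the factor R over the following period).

Under the risk-neutral measure, an up-move has probability p* = (R−d)/(u−d) = 0.3542 and values discount at R = 1.05.
Expiry values: V(2,0)=45.5504, V(2,1)=20.6288, V(2,2)=0.0000
Node (1,0) S=51.9200: V=(p*·20.6288+(1−p*)·45.5504)/1.05=34.9752; Δ=(20.6288−45.5504)/(70.6112−45.6896)=-1.0000; B=V−Δ·S=86.8952
Node (1,1) S=80.2400: V=(p*·0.0000+(1−p*)·20.6288)/1.05=12.6883; Δ=(0.0000−20.6288)/(109.1264−70.6112)=-0.5356; B=V−Δ·S=55.6650
Node (0,0) S=59.0000: V=(p*·12.6883+(1−p*)·34.9752)/1.05=25.7923; Δ=(12.6883−34.9752)/(80.2400−51.9200)=-0.7870; B=V−Δ·S=72.2234
Sanity check at the root: Δ(0,0)·S0 + B(0,0) reproduces V0 = 25.7923.

(0,0): Delta=-0.7870 Bond=72.2234
(1,0): Delta=-1.0000 Bond=86.8952
(1,1): Delta=-0.5356 Bond=55.6650
V0=25.7923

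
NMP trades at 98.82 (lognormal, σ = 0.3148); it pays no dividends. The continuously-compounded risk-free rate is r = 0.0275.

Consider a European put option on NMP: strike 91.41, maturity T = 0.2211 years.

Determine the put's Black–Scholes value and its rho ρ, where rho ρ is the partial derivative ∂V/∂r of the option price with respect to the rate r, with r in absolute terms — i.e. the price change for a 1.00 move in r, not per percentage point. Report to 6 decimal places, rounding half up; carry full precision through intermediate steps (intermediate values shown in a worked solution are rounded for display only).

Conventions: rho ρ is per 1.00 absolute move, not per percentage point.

price = 2.489056
ρ = -6.243030

σ√T = 0.3148·√0.2211 = 0.148023
d₁ = (ln(S/K) + (r+σ²/2)T) / (σ√T) = (ln(98.82/91.41) + (0.0275+0.3148²/2)·0.2211) / 0.148023 = (0.077945 + 0.017036) / 0.148023 = 0.641662
d₂ = d₁ − σ√T = 0.641662 − 0.148023 = 0.493640
e^{−rT} = 0.993938
N(−d₁) = 0.260546,  N(−d₂) = 0.310780
Put price V = K·e^{−rT}·N(−d₂) − S·N(−d₁) = 28.236230 − 25.747174 = 2.489056
ρ = −K·T·e^{−rT}·N(−d₂) = -6.243030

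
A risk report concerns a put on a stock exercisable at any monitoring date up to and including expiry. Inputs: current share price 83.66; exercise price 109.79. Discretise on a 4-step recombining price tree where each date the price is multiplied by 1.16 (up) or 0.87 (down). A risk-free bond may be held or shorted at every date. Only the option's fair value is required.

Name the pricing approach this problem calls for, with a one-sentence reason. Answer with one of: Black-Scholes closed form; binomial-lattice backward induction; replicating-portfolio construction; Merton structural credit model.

framework: binomial-lattice backward induction

Key observation: the put (strike 109.79 on spot 83.66) is American-style on a 4-step discrete price model, so the early-exercise decision at every node requires stepwise backward valuation — a closed form cannot price the exercise right.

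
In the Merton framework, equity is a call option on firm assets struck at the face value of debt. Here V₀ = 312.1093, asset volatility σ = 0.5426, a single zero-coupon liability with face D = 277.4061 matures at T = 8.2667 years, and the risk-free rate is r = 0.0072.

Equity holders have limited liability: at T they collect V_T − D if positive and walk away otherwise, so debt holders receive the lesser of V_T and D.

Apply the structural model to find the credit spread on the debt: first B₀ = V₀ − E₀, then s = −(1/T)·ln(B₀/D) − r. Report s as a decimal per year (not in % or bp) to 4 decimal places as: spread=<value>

Apply the equity-as-call identities (strike 277.4061, horizon 8.2667 years):
d₁ = [ln(V₀/D) + (r + σ²/2)T] / (σ√T)
   = [ln(312.1093/277.4061) + (0.0072 + 0.5·0.5426²)·8.2667] / (0.5426·√8.2667)
   = [0.117871 + 1.276439] / 1.560076 = 0.893745
d₂ = d₁ − σ√T = 0.893745 − 1.560076 = -0.666331
N(d₁) = 0.814271,  N(d₂) = 0.252600,  e^(−rT) = 0.942216
E₀ = V₀·N(d₁) − D·e^(−rT)·N(d₂)
   = 312.1093·0.814271 − 277.4061·0.942216·0.252600 = 188.117865
B₀ = V₀ − E₀ = 312.1093 − 188.117865 = 123.991435
spread = −(1/T)·ln(B₀/D) − r = −(1/8.2667)·ln(123.991435/277.4061) − 0.0072 = 0.09021130

spread=0.0902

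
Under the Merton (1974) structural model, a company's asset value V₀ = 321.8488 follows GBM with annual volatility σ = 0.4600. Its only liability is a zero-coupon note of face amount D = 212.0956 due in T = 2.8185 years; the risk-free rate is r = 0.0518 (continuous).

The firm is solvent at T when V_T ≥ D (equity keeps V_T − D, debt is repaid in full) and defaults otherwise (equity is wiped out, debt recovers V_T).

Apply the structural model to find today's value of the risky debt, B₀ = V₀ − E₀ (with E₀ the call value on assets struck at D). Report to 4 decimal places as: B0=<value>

B0=158.8416

Apply the equity-as-call identities (strike 212.0956, horizon 2.8185 years):
d₁ = [ln(V₀/D) + (r + σ²/2)T] / (σ√T)
   = [ln(321.8488/212.0956) + (0.0518 + 0.5·0.4600²)·2.8185] / (0.4600·√2.8185)
   = [0.417045 + 0.444196] / 0.772266 = 1.115212
d₂ = d₁ − σ√T = 1.115212 − 0.772266 = 0.342946
N(d₁) = 0.867620,  N(d₂) = 0.634181,  e^(−rT) = 0.864159
E₀ = V₀·N(d₁) − D·e^(−rT)·N(d₂)
   = 321.8488·0.867620 − 212.0956·0.864159·0.634181 = 163.007157
B₀ = V₀ − E₀ = 321.8488 − 163.007157 = 158.841643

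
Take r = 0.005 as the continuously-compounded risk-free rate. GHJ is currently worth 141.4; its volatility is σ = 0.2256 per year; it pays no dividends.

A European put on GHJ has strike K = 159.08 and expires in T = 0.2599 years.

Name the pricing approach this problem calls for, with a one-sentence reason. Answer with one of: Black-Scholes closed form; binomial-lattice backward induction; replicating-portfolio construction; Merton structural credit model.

framework: Black-Scholes closed form

Key observation: everything needed for the exact continuous-time valuation of the European put on GHJ (strike 159.08) is given, and no feature rules the closed form out.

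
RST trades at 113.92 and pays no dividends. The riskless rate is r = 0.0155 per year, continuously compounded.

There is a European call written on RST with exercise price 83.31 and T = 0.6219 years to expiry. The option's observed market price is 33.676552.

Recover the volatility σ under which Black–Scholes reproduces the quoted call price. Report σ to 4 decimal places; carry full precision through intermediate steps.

sigma = 0.3913

At σ = 0.3913 the Black–Scholes value reproduces the quote:
σ√T = 0.3913·√0.6219 = 0.308582
d₁ = (ln(S/K) + (r+σ²/2)T) / (σ√T) = (ln(113.92/83.31) + (0.0155+0.3913²/2)·0.6219) / 0.308582 = (0.312928 + 0.057251) / 0.308582 = 1.199613
d₂ = d₁ − σ√T = 1.199613 − 0.308582 = 0.891031
e^{−rT} = 0.990407
N(d₁) = 0.884855,  N(d₂) = 0.813544
V = S·N(d₁) − K·e^{−rT}·N(d₂) = 100.802704 − 67.126151 = 33.676552 (the observed quote) — the price is monotone increasing in volatility, hence this σ is the only solution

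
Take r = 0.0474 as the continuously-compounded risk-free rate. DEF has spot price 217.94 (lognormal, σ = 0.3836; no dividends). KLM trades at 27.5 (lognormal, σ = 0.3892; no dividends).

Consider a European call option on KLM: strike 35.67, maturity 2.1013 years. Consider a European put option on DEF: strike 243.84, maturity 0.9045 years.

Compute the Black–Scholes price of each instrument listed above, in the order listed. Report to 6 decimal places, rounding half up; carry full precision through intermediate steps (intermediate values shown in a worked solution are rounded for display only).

[KLM call K=35.67]
σ√T = 0.3892·√2.1013 = 0.564179
d₁ = (ln(S/K) + (r+σ²/2)T) / (σ√T) = (ln(27.5/35.67) + (0.0474+0.3892²/2)·2.1013) / 0.564179 = (-0.260124 + 0.258751) / 0.564179 = -0.002434
d₂ = d₁ − σ√T = -0.002434 − 0.564179 = -0.566613
e^{−rT} = 0.905198
N(d₁) = 0.499029,  N(d₂) = 0.285488
price = S·N(d₁) − K·e^{−rT}·N(d₂) = 13.723292 − 9.217969 = 4.505324
[DEF put K=243.84]
σ√T = 0.3836·√0.9045 = 0.364824
d₁ = (ln(S/K) + (r+σ²/2)T) / (σ√T) = (ln(217.94/243.84) + (0.0474+0.3836²/2)·0.9045) / 0.364824 = (-0.112292 + 0.109421) / 0.364824 = -0.007870
d₂ = d₁ − σ√T = -0.007870 − 0.364824 = -0.372693
e^{−rT} = 0.958033
N(−d₁) = 0.503140,  N(−d₂) = 0.645312
price = K·e^{−rT}·N(−d₂) − S·N(−d₁) = 150.749127 − 109.654230 = 41.094898

price(KLM call K=35.67) = 4.505324
price(DEF put K=243.84) = 41.094898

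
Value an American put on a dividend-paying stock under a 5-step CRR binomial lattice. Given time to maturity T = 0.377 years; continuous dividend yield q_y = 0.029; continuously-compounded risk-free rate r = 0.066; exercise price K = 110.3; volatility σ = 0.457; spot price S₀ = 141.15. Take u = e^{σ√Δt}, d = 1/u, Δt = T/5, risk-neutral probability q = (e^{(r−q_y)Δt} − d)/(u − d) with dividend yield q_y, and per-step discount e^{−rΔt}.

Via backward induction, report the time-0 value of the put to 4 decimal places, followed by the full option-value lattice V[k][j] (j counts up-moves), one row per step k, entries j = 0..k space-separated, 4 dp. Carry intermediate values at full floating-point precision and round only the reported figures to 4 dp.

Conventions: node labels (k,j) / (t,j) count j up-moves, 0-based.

Δt=0.07540, u=1.13370, d=0.88207, q=0.47977, disc=e^(-rΔt)=0.99504
k=5 terminal: V=max(K-S,0) → 34.9319 13.4310 0.0000 0.0000 0.0000 0.0000
k=4: j=0 S=85.4449 intr=24.8551 cont=24.4942 V=24.8551[EX]; j=1 S=109.8205 intr=0.4795 cont=6.9525 V=6.9525[hold]; j=2 S=141.1500 intr=0.0000 cont=0.0000 V=0.0000[hold]; j=3 S=181.4171 intr=0.0000 cont=0.0000 V=0.0000[hold]; j=4 S=233.1716 intr=0.0000 cont=0.0000 V=0.0000[hold]
k=3: j=0 S=96.8690 intr=13.4310 cont=16.1852 V=16.1852[hold]; j=1 S=124.5037 intr=0.0000 cont=3.5989 V=3.5989[hold]; j=2 S=160.0220 intr=0.0000 cont=0.0000 V=0.0000[hold]; j=3 S=205.6729 intr=0.0000 cont=0.0000 V=0.0000[hold]
k=2: j=0 S=109.8205 intr=0.4795 cont=10.0963 V=10.0963[hold]; j=1 S=141.1500 intr=0.0000 cont=1.8630 V=1.8630[hold]; j=2 S=181.4171 intr=0.0000 cont=0.0000 V=0.0000[hold]
k=1: j=0 S=124.5037 intr=0.0000 cont=6.1157 V=6.1157[hold]; j=1 S=160.0220 intr=0.0000 cont=0.9644 V=0.9644[hold]
k=0: j=0 S=141.1500 intr=0.0000 cont=3.6261 V=3.6261[hold]

price = 3.6261
tree:
3.6261
6.1157 0.9644
10.0963 1.8630 0.0000
16.1852 3.5989 0.0000 0.0000
24.8551 6.9525 0.0000 0.0000 0.0000
34.9319 13.4310 0.0000 0.0000 0.0000 0.0000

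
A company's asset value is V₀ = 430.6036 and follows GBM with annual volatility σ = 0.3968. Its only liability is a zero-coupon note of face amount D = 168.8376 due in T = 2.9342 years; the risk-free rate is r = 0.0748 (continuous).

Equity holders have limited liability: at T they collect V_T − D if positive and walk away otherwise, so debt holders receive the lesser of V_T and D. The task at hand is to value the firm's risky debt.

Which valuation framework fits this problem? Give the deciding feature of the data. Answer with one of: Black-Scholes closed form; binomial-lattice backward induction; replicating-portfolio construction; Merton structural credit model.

framework: Merton structural credit model

Key observation: a levered firm with one bullet debt due at 2.9342 years is the canonical structural-credit setup: equity is a call on the firm's assets struck at the face value.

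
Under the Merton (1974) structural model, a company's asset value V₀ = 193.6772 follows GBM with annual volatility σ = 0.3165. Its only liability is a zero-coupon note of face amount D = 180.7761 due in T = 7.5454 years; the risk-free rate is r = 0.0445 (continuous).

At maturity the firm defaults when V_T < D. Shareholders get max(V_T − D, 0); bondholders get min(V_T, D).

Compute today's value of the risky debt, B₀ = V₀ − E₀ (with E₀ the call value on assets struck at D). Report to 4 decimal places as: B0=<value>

Equity is a call on the firm's assets struck at D = 180.7761:
d₁ = [ln(V₀/D) + (r + σ²/2)T] / (σ√T)
   = [ln(193.6772/180.7761) + (0.0445 + 0.5·0.3165²)·7.5454] / (0.3165·√7.5454)
   = [0.068934 + 0.713690] / 0.869390 = 0.900198
d₂ = d₁ − σ√T = 0.900198 − 0.869390 = 0.030808
N(d₁) = 0.815993,  N(d₂) = 0.512289,  e^(−rT) = 0.714787
E₀ = V₀·N(d₁) − D·e^(−rT)·N(d₂)
   = 193.6772·0.815993 − 180.7761·0.714787·0.512289 = 91.843048
B₀ = V₀ − E₀ = 193.6772 − 91.843048 = 101.834152

B0=101.8342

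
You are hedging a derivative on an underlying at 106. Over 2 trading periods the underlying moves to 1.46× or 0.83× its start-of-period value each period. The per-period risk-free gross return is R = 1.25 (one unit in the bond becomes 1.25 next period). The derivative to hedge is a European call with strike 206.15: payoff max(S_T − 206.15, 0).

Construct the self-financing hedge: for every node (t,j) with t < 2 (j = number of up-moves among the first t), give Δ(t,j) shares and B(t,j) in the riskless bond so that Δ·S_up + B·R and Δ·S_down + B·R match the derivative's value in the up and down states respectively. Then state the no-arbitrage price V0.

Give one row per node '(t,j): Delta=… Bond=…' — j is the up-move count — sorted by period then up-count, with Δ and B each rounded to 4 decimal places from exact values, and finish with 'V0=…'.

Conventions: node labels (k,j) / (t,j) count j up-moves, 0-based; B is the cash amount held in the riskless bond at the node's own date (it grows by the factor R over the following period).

Since d<R<u, set p* = (R−d)/(u−d) = 0.6667; price each node as the discounted p*-expectation of its children.
Expiry values: V(2,0)=0.0000, V(2,1)=0.0000, V(2,2)=19.7996
  t=1,j=0: stock 87.9800 → up 128.4508 (V=0.0000), down 73.0234 (V=0.0000). Price 0.0000; hedge Δ=0.0000, bond B=0.0000.
  t=1,j=1: stock 154.7600 → up 225.9496 (V=19.7996), down 128.4508 (V=0.0000). Price 10.5598; hedge Δ=0.2031, bond B=-20.8681.
  t=0,j=0: stock 106.0000 → up 154.7600 (V=10.5598), down 87.9800 (V=0.0000). Price 5.6319; hedge Δ=0.1581, bond B=-11.1297.
As a check, the time-0 holding Δ(0,0)·S0 + B(0,0) comes to 5.6319 — exactly V0.

(0,0): Delta=0.1581 Bond=-11.1297
(1,0): Delta=0.0000 Bond=0.0000
(1,1): Delta=0.2031 Bond=-20.8681
V0=5.6319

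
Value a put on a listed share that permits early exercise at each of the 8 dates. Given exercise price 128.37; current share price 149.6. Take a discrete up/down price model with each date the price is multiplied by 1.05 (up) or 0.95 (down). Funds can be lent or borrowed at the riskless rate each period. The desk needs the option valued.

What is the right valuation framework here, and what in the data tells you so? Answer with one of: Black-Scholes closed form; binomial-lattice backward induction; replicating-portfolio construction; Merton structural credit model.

Key observation: an American put (K = 128.37, S₀ = 149.6) on a 8-date tree has no closed form — the optimal stopping decision is embedded and must be resolved recursively from expiry.

framework: binomial-lattice backward induction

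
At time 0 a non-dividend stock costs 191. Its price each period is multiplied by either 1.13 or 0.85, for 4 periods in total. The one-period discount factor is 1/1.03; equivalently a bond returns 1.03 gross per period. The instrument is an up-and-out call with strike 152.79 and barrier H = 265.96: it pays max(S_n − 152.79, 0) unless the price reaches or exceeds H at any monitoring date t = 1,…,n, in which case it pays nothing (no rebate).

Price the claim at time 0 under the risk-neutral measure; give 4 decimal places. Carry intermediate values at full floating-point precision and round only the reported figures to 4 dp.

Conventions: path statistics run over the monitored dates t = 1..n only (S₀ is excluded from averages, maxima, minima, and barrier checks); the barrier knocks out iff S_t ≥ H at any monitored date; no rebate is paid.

Risk-neutral up-probability p* = (R−d)/(u−d) = (1.03−0.85)/(1.13−0.85) = 0.6429; the claim prices as the p*-weighted sum of path payoffs discounted by R^4.
Enumerate all 2^4 = 16 price paths (U = up ×1.13, D = down ×0.85); each path with k up-moves has probability p*^k·(1−p*)^(4−k).
DDDD: M=162.3500, payoff=0.0000, prob=0.016269
UDDD: M=215.8300, payoff=0.0000, prob=0.029285
DUDD: M=183.4555, payoff=0.0000, prob=0.029285
UUDD: M=243.8879, payoff=23.4190, prob=0.052712
DDUD: M=162.3500, payoff=0.0000, prob=0.029285
UDUD: M=215.8300, payoff=23.4190, prob=0.052712
DUUD: M=207.3047, payoff=23.4190, prob=0.052712
UUUD: M=275.5933, payoff=0.0000, prob=0.094882
DDDU: M=162.3500, payoff=0.0000, prob=0.029285
UDDU: M=215.8300, payoff=23.4190, prob=0.052712
DUDU: M=183.4555, payoff=23.4190, prob=0.052712
UUDU: M=243.8879, payoff=81.4643, prob=0.094882
DDUU: M=176.2090, payoff=23.4190, prob=0.052712
UDUU: M=234.2543, payoff=81.4643, prob=0.094882
DUUU: M=234.2543, payoff=81.4643, prob=0.094882
UUUU: M=311.4205, payoff=0.0000, prob=0.170788
Price = Σ prob·payoff / R^4 = 30.595413 / 1.125509 = 27.1836

price = 27.1836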